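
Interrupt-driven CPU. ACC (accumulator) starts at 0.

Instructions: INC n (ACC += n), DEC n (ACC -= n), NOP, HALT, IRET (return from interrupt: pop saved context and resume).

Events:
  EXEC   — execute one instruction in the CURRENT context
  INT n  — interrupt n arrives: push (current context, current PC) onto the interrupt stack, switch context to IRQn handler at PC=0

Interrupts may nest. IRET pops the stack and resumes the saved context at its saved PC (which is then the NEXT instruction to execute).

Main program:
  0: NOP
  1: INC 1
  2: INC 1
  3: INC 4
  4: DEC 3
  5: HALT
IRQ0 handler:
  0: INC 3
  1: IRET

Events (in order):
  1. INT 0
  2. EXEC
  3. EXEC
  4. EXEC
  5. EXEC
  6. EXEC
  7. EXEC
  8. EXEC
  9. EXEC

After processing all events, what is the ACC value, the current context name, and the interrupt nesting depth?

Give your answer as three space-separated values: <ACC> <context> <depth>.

Answer: 6 MAIN 0

Derivation:
Event 1 (INT 0): INT 0 arrives: push (MAIN, PC=0), enter IRQ0 at PC=0 (depth now 1)
Event 2 (EXEC): [IRQ0] PC=0: INC 3 -> ACC=3
Event 3 (EXEC): [IRQ0] PC=1: IRET -> resume MAIN at PC=0 (depth now 0)
Event 4 (EXEC): [MAIN] PC=0: NOP
Event 5 (EXEC): [MAIN] PC=1: INC 1 -> ACC=4
Event 6 (EXEC): [MAIN] PC=2: INC 1 -> ACC=5
Event 7 (EXEC): [MAIN] PC=3: INC 4 -> ACC=9
Event 8 (EXEC): [MAIN] PC=4: DEC 3 -> ACC=6
Event 9 (EXEC): [MAIN] PC=5: HALT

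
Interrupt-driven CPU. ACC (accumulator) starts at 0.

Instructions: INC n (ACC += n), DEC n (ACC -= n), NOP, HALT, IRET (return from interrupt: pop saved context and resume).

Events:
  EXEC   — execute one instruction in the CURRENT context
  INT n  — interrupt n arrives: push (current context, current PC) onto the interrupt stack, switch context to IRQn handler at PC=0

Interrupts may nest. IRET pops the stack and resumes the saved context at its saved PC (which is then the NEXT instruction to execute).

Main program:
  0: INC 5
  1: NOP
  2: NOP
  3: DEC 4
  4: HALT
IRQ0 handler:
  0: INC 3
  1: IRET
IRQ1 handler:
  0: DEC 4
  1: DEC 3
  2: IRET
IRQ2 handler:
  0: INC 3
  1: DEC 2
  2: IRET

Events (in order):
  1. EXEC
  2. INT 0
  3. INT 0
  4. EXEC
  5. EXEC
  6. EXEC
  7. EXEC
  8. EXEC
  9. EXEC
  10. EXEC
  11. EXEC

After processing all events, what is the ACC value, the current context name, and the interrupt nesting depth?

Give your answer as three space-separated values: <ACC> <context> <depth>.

Answer: 7 MAIN 0

Derivation:
Event 1 (EXEC): [MAIN] PC=0: INC 5 -> ACC=5
Event 2 (INT 0): INT 0 arrives: push (MAIN, PC=1), enter IRQ0 at PC=0 (depth now 1)
Event 3 (INT 0): INT 0 arrives: push (IRQ0, PC=0), enter IRQ0 at PC=0 (depth now 2)
Event 4 (EXEC): [IRQ0] PC=0: INC 3 -> ACC=8
Event 5 (EXEC): [IRQ0] PC=1: IRET -> resume IRQ0 at PC=0 (depth now 1)
Event 6 (EXEC): [IRQ0] PC=0: INC 3 -> ACC=11
Event 7 (EXEC): [IRQ0] PC=1: IRET -> resume MAIN at PC=1 (depth now 0)
Event 8 (EXEC): [MAIN] PC=1: NOP
Event 9 (EXEC): [MAIN] PC=2: NOP
Event 10 (EXEC): [MAIN] PC=3: DEC 4 -> ACC=7
Event 11 (EXEC): [MAIN] PC=4: HALT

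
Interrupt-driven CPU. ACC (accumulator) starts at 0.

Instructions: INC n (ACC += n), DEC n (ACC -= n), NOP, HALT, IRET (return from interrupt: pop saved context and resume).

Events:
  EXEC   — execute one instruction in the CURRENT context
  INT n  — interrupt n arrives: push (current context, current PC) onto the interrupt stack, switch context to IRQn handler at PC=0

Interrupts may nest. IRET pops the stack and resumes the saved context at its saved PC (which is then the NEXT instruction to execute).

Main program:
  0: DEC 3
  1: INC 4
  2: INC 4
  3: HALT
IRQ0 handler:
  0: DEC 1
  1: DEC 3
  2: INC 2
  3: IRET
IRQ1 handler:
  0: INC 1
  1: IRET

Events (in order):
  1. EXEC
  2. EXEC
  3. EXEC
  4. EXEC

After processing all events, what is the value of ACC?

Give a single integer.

Answer: 5

Derivation:
Event 1 (EXEC): [MAIN] PC=0: DEC 3 -> ACC=-3
Event 2 (EXEC): [MAIN] PC=1: INC 4 -> ACC=1
Event 3 (EXEC): [MAIN] PC=2: INC 4 -> ACC=5
Event 4 (EXEC): [MAIN] PC=3: HALT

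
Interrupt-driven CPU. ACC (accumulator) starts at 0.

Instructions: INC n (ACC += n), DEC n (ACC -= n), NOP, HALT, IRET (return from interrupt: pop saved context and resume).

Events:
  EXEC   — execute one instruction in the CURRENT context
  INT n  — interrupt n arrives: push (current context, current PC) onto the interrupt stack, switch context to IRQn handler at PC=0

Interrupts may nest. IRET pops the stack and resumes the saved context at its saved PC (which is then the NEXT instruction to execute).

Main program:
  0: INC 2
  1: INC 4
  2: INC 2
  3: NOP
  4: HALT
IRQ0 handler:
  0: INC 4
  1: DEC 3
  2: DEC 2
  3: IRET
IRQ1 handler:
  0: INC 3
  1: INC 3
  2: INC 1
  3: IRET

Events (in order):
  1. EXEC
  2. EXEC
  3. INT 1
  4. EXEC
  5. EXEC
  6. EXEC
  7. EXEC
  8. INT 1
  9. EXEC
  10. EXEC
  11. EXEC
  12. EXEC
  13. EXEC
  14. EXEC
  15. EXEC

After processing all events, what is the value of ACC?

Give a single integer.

Event 1 (EXEC): [MAIN] PC=0: INC 2 -> ACC=2
Event 2 (EXEC): [MAIN] PC=1: INC 4 -> ACC=6
Event 3 (INT 1): INT 1 arrives: push (MAIN, PC=2), enter IRQ1 at PC=0 (depth now 1)
Event 4 (EXEC): [IRQ1] PC=0: INC 3 -> ACC=9
Event 5 (EXEC): [IRQ1] PC=1: INC 3 -> ACC=12
Event 6 (EXEC): [IRQ1] PC=2: INC 1 -> ACC=13
Event 7 (EXEC): [IRQ1] PC=3: IRET -> resume MAIN at PC=2 (depth now 0)
Event 8 (INT 1): INT 1 arrives: push (MAIN, PC=2), enter IRQ1 at PC=0 (depth now 1)
Event 9 (EXEC): [IRQ1] PC=0: INC 3 -> ACC=16
Event 10 (EXEC): [IRQ1] PC=1: INC 3 -> ACC=19
Event 11 (EXEC): [IRQ1] PC=2: INC 1 -> ACC=20
Event 12 (EXEC): [IRQ1] PC=3: IRET -> resume MAIN at PC=2 (depth now 0)
Event 13 (EXEC): [MAIN] PC=2: INC 2 -> ACC=22
Event 14 (EXEC): [MAIN] PC=3: NOP
Event 15 (EXEC): [MAIN] PC=4: HALT

Answer: 22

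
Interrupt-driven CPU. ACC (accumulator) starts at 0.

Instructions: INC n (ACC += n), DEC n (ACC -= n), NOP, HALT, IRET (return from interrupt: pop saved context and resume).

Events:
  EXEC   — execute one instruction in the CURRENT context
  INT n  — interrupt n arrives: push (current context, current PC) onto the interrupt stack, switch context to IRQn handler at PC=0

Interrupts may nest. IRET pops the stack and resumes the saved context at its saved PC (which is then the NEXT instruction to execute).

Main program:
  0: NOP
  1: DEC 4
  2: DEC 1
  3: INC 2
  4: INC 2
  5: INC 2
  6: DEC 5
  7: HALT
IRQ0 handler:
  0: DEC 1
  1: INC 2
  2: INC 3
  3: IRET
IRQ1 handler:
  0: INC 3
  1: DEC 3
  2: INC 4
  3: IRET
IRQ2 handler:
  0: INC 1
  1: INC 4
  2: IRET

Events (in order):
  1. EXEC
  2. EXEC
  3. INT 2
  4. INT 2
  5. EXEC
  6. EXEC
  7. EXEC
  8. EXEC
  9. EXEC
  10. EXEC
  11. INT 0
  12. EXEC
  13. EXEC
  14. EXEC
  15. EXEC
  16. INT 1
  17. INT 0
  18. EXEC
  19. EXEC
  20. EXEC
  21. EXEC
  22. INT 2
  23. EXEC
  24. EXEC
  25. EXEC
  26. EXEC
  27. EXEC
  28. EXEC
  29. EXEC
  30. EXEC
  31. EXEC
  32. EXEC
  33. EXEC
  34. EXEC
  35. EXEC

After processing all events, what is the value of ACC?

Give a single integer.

Answer: 23

Derivation:
Event 1 (EXEC): [MAIN] PC=0: NOP
Event 2 (EXEC): [MAIN] PC=1: DEC 4 -> ACC=-4
Event 3 (INT 2): INT 2 arrives: push (MAIN, PC=2), enter IRQ2 at PC=0 (depth now 1)
Event 4 (INT 2): INT 2 arrives: push (IRQ2, PC=0), enter IRQ2 at PC=0 (depth now 2)
Event 5 (EXEC): [IRQ2] PC=0: INC 1 -> ACC=-3
Event 6 (EXEC): [IRQ2] PC=1: INC 4 -> ACC=1
Event 7 (EXEC): [IRQ2] PC=2: IRET -> resume IRQ2 at PC=0 (depth now 1)
Event 8 (EXEC): [IRQ2] PC=0: INC 1 -> ACC=2
Event 9 (EXEC): [IRQ2] PC=1: INC 4 -> ACC=6
Event 10 (EXEC): [IRQ2] PC=2: IRET -> resume MAIN at PC=2 (depth now 0)
Event 11 (INT 0): INT 0 arrives: push (MAIN, PC=2), enter IRQ0 at PC=0 (depth now 1)
Event 12 (EXEC): [IRQ0] PC=0: DEC 1 -> ACC=5
Event 13 (EXEC): [IRQ0] PC=1: INC 2 -> ACC=7
Event 14 (EXEC): [IRQ0] PC=2: INC 3 -> ACC=10
Event 15 (EXEC): [IRQ0] PC=3: IRET -> resume MAIN at PC=2 (depth now 0)
Event 16 (INT 1): INT 1 arrives: push (MAIN, PC=2), enter IRQ1 at PC=0 (depth now 1)
Event 17 (INT 0): INT 0 arrives: push (IRQ1, PC=0), enter IRQ0 at PC=0 (depth now 2)
Event 18 (EXEC): [IRQ0] PC=0: DEC 1 -> ACC=9
Event 19 (EXEC): [IRQ0] PC=1: INC 2 -> ACC=11
Event 20 (EXEC): [IRQ0] PC=2: INC 3 -> ACC=14
Event 21 (EXEC): [IRQ0] PC=3: IRET -> resume IRQ1 at PC=0 (depth now 1)
Event 22 (INT 2): INT 2 arrives: push (IRQ1, PC=0), enter IRQ2 at PC=0 (depth now 2)
Event 23 (EXEC): [IRQ2] PC=0: INC 1 -> ACC=15
Event 24 (EXEC): [IRQ2] PC=1: INC 4 -> ACC=19
Event 25 (EXEC): [IRQ2] PC=2: IRET -> resume IRQ1 at PC=0 (depth now 1)
Event 26 (EXEC): [IRQ1] PC=0: INC 3 -> ACC=22
Event 27 (EXEC): [IRQ1] PC=1: DEC 3 -> ACC=19
Event 28 (EXEC): [IRQ1] PC=2: INC 4 -> ACC=23
Event 29 (EXEC): [IRQ1] PC=3: IRET -> resume MAIN at PC=2 (depth now 0)
Event 30 (EXEC): [MAIN] PC=2: DEC 1 -> ACC=22
Event 31 (EXEC): [MAIN] PC=3: INC 2 -> ACC=24
Event 32 (EXEC): [MAIN] PC=4: INC 2 -> ACC=26
Event 33 (EXEC): [MAIN] PC=5: INC 2 -> ACC=28
Event 34 (EXEC): [MAIN] PC=6: DEC 5 -> ACC=23
Event 35 (EXEC): [MAIN] PC=7: HALT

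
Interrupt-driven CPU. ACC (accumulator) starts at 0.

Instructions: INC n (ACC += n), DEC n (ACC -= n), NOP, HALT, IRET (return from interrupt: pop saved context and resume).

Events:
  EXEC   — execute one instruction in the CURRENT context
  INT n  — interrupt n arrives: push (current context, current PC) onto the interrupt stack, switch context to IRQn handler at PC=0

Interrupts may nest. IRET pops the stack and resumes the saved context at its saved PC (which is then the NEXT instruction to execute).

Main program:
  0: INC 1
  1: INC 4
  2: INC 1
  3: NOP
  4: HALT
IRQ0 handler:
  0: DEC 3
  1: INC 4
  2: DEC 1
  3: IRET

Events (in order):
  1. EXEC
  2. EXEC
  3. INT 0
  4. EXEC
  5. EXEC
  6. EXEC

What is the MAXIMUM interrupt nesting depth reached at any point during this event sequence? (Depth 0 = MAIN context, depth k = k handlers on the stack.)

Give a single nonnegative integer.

Answer: 1

Derivation:
Event 1 (EXEC): [MAIN] PC=0: INC 1 -> ACC=1 [depth=0]
Event 2 (EXEC): [MAIN] PC=1: INC 4 -> ACC=5 [depth=0]
Event 3 (INT 0): INT 0 arrives: push (MAIN, PC=2), enter IRQ0 at PC=0 (depth now 1) [depth=1]
Event 4 (EXEC): [IRQ0] PC=0: DEC 3 -> ACC=2 [depth=1]
Event 5 (EXEC): [IRQ0] PC=1: INC 4 -> ACC=6 [depth=1]
Event 6 (EXEC): [IRQ0] PC=2: DEC 1 -> ACC=5 [depth=1]
Max depth observed: 1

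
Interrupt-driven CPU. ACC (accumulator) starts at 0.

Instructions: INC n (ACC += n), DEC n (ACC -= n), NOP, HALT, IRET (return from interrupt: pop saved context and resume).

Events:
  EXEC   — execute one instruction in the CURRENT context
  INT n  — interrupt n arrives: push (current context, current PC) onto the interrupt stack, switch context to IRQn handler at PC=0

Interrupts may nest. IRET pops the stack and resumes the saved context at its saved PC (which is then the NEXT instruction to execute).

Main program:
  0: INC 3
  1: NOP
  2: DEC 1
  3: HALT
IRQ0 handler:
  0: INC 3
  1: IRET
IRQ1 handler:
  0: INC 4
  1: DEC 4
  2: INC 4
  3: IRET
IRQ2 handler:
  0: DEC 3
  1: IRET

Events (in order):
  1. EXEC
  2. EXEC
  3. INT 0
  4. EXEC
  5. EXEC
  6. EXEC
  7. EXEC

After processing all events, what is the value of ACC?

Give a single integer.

Event 1 (EXEC): [MAIN] PC=0: INC 3 -> ACC=3
Event 2 (EXEC): [MAIN] PC=1: NOP
Event 3 (INT 0): INT 0 arrives: push (MAIN, PC=2), enter IRQ0 at PC=0 (depth now 1)
Event 4 (EXEC): [IRQ0] PC=0: INC 3 -> ACC=6
Event 5 (EXEC): [IRQ0] PC=1: IRET -> resume MAIN at PC=2 (depth now 0)
Event 6 (EXEC): [MAIN] PC=2: DEC 1 -> ACC=5
Event 7 (EXEC): [MAIN] PC=3: HALT

Answer: 5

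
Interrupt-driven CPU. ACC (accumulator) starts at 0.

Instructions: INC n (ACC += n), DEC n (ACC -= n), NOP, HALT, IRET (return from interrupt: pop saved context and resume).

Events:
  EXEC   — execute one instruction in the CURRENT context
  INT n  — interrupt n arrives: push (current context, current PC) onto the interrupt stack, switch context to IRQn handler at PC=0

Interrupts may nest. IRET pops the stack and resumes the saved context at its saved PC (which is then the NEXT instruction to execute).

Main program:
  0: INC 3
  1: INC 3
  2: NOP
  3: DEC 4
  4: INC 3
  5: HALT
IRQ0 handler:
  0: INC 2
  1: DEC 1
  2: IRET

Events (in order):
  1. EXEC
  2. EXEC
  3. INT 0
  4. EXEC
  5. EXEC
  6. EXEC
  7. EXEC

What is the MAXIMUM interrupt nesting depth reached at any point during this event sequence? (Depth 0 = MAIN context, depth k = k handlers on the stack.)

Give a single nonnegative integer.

Event 1 (EXEC): [MAIN] PC=0: INC 3 -> ACC=3 [depth=0]
Event 2 (EXEC): [MAIN] PC=1: INC 3 -> ACC=6 [depth=0]
Event 3 (INT 0): INT 0 arrives: push (MAIN, PC=2), enter IRQ0 at PC=0 (depth now 1) [depth=1]
Event 4 (EXEC): [IRQ0] PC=0: INC 2 -> ACC=8 [depth=1]
Event 5 (EXEC): [IRQ0] PC=1: DEC 1 -> ACC=7 [depth=1]
Event 6 (EXEC): [IRQ0] PC=2: IRET -> resume MAIN at PC=2 (depth now 0) [depth=0]
Event 7 (EXEC): [MAIN] PC=2: NOP [depth=0]
Max depth observed: 1

Answer: 1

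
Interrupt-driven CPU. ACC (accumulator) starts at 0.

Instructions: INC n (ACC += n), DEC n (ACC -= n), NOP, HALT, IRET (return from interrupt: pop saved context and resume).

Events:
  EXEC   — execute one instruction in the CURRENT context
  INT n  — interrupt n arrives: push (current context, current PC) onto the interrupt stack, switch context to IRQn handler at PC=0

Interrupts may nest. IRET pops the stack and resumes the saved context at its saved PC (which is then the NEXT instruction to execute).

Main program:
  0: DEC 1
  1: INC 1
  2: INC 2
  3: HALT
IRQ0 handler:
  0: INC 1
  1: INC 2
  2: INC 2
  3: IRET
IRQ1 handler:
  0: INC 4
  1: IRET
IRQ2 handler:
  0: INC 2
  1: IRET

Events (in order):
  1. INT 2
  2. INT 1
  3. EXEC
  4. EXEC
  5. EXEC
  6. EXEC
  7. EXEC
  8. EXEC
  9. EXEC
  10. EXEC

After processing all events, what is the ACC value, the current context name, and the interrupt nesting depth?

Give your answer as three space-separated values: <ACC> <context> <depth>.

Event 1 (INT 2): INT 2 arrives: push (MAIN, PC=0), enter IRQ2 at PC=0 (depth now 1)
Event 2 (INT 1): INT 1 arrives: push (IRQ2, PC=0), enter IRQ1 at PC=0 (depth now 2)
Event 3 (EXEC): [IRQ1] PC=0: INC 4 -> ACC=4
Event 4 (EXEC): [IRQ1] PC=1: IRET -> resume IRQ2 at PC=0 (depth now 1)
Event 5 (EXEC): [IRQ2] PC=0: INC 2 -> ACC=6
Event 6 (EXEC): [IRQ2] PC=1: IRET -> resume MAIN at PC=0 (depth now 0)
Event 7 (EXEC): [MAIN] PC=0: DEC 1 -> ACC=5
Event 8 (EXEC): [MAIN] PC=1: INC 1 -> ACC=6
Event 9 (EXEC): [MAIN] PC=2: INC 2 -> ACC=8
Event 10 (EXEC): [MAIN] PC=3: HALT

Answer: 8 MAIN 0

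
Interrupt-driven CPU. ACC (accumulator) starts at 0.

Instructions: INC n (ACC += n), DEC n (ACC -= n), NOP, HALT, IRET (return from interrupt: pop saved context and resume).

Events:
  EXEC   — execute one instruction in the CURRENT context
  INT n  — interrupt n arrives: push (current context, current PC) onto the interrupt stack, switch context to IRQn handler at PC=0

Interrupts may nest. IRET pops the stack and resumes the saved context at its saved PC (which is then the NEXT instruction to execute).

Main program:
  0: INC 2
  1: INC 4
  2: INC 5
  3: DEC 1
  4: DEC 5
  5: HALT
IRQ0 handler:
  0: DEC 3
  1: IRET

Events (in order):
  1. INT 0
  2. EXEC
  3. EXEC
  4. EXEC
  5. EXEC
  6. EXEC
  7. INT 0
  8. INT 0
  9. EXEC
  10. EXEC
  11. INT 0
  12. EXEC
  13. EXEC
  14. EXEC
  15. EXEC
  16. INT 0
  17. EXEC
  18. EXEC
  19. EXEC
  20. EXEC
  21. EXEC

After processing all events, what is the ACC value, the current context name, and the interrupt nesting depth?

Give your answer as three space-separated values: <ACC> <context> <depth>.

Answer: -10 MAIN 0

Derivation:
Event 1 (INT 0): INT 0 arrives: push (MAIN, PC=0), enter IRQ0 at PC=0 (depth now 1)
Event 2 (EXEC): [IRQ0] PC=0: DEC 3 -> ACC=-3
Event 3 (EXEC): [IRQ0] PC=1: IRET -> resume MAIN at PC=0 (depth now 0)
Event 4 (EXEC): [MAIN] PC=0: INC 2 -> ACC=-1
Event 5 (EXEC): [MAIN] PC=1: INC 4 -> ACC=3
Event 6 (EXEC): [MAIN] PC=2: INC 5 -> ACC=8
Event 7 (INT 0): INT 0 arrives: push (MAIN, PC=3), enter IRQ0 at PC=0 (depth now 1)
Event 8 (INT 0): INT 0 arrives: push (IRQ0, PC=0), enter IRQ0 at PC=0 (depth now 2)
Event 9 (EXEC): [IRQ0] PC=0: DEC 3 -> ACC=5
Event 10 (EXEC): [IRQ0] PC=1: IRET -> resume IRQ0 at PC=0 (depth now 1)
Event 11 (INT 0): INT 0 arrives: push (IRQ0, PC=0), enter IRQ0 at PC=0 (depth now 2)
Event 12 (EXEC): [IRQ0] PC=0: DEC 3 -> ACC=2
Event 13 (EXEC): [IRQ0] PC=1: IRET -> resume IRQ0 at PC=0 (depth now 1)
Event 14 (EXEC): [IRQ0] PC=0: DEC 3 -> ACC=-1
Event 15 (EXEC): [IRQ0] PC=1: IRET -> resume MAIN at PC=3 (depth now 0)
Event 16 (INT 0): INT 0 arrives: push (MAIN, PC=3), enter IRQ0 at PC=0 (depth now 1)
Event 17 (EXEC): [IRQ0] PC=0: DEC 3 -> ACC=-4
Event 18 (EXEC): [IRQ0] PC=1: IRET -> resume MAIN at PC=3 (depth now 0)
Event 19 (EXEC): [MAIN] PC=3: DEC 1 -> ACC=-5
Event 20 (EXEC): [MAIN] PC=4: DEC 5 -> ACC=-10
Event 21 (EXEC): [MAIN] PC=5: HALT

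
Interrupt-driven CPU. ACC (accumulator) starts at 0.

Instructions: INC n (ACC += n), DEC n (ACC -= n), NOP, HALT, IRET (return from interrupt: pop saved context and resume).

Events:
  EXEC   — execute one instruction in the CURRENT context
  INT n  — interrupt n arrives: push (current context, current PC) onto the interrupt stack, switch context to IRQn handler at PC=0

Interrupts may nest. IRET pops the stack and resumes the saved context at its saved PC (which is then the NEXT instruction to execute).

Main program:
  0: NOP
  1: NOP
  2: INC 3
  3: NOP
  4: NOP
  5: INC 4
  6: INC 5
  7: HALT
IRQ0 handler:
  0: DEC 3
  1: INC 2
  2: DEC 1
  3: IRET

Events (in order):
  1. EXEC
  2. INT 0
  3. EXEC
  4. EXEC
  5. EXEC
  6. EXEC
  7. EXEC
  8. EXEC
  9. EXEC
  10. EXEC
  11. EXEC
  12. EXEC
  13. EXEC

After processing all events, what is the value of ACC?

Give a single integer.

Event 1 (EXEC): [MAIN] PC=0: NOP
Event 2 (INT 0): INT 0 arrives: push (MAIN, PC=1), enter IRQ0 at PC=0 (depth now 1)
Event 3 (EXEC): [IRQ0] PC=0: DEC 3 -> ACC=-3
Event 4 (EXEC): [IRQ0] PC=1: INC 2 -> ACC=-1
Event 5 (EXEC): [IRQ0] PC=2: DEC 1 -> ACC=-2
Event 6 (EXEC): [IRQ0] PC=3: IRET -> resume MAIN at PC=1 (depth now 0)
Event 7 (EXEC): [MAIN] PC=1: NOP
Event 8 (EXEC): [MAIN] PC=2: INC 3 -> ACC=1
Event 9 (EXEC): [MAIN] PC=3: NOP
Event 10 (EXEC): [MAIN] PC=4: NOP
Event 11 (EXEC): [MAIN] PC=5: INC 4 -> ACC=5
Event 12 (EXEC): [MAIN] PC=6: INC 5 -> ACC=10
Event 13 (EXEC): [MAIN] PC=7: HALT

Answer: 10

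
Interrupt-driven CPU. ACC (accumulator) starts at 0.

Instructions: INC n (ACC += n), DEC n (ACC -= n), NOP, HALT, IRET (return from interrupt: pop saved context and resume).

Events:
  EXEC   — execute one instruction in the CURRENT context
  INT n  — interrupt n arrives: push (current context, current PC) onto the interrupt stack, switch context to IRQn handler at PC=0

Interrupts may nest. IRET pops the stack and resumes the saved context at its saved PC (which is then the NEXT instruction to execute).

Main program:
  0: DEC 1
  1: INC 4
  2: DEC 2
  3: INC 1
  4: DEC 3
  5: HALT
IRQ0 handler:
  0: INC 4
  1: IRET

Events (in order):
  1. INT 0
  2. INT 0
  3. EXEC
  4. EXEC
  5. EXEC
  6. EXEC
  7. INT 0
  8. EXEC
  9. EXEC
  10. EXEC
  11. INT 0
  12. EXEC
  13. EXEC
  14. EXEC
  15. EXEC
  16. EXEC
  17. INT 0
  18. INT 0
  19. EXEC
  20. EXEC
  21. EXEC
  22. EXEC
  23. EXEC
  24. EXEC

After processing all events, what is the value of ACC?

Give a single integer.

Event 1 (INT 0): INT 0 arrives: push (MAIN, PC=0), enter IRQ0 at PC=0 (depth now 1)
Event 2 (INT 0): INT 0 arrives: push (IRQ0, PC=0), enter IRQ0 at PC=0 (depth now 2)
Event 3 (EXEC): [IRQ0] PC=0: INC 4 -> ACC=4
Event 4 (EXEC): [IRQ0] PC=1: IRET -> resume IRQ0 at PC=0 (depth now 1)
Event 5 (EXEC): [IRQ0] PC=0: INC 4 -> ACC=8
Event 6 (EXEC): [IRQ0] PC=1: IRET -> resume MAIN at PC=0 (depth now 0)
Event 7 (INT 0): INT 0 arrives: push (MAIN, PC=0), enter IRQ0 at PC=0 (depth now 1)
Event 8 (EXEC): [IRQ0] PC=0: INC 4 -> ACC=12
Event 9 (EXEC): [IRQ0] PC=1: IRET -> resume MAIN at PC=0 (depth now 0)
Event 10 (EXEC): [MAIN] PC=0: DEC 1 -> ACC=11
Event 11 (INT 0): INT 0 arrives: push (MAIN, PC=1), enter IRQ0 at PC=0 (depth now 1)
Event 12 (EXEC): [IRQ0] PC=0: INC 4 -> ACC=15
Event 13 (EXEC): [IRQ0] PC=1: IRET -> resume MAIN at PC=1 (depth now 0)
Event 14 (EXEC): [MAIN] PC=1: INC 4 -> ACC=19
Event 15 (EXEC): [MAIN] PC=2: DEC 2 -> ACC=17
Event 16 (EXEC): [MAIN] PC=3: INC 1 -> ACC=18
Event 17 (INT 0): INT 0 arrives: push (MAIN, PC=4), enter IRQ0 at PC=0 (depth now 1)
Event 18 (INT 0): INT 0 arrives: push (IRQ0, PC=0), enter IRQ0 at PC=0 (depth now 2)
Event 19 (EXEC): [IRQ0] PC=0: INC 4 -> ACC=22
Event 20 (EXEC): [IRQ0] PC=1: IRET -> resume IRQ0 at PC=0 (depth now 1)
Event 21 (EXEC): [IRQ0] PC=0: INC 4 -> ACC=26
Event 22 (EXEC): [IRQ0] PC=1: IRET -> resume MAIN at PC=4 (depth now 0)
Event 23 (EXEC): [MAIN] PC=4: DEC 3 -> ACC=23
Event 24 (EXEC): [MAIN] PC=5: HALT

Answer: 23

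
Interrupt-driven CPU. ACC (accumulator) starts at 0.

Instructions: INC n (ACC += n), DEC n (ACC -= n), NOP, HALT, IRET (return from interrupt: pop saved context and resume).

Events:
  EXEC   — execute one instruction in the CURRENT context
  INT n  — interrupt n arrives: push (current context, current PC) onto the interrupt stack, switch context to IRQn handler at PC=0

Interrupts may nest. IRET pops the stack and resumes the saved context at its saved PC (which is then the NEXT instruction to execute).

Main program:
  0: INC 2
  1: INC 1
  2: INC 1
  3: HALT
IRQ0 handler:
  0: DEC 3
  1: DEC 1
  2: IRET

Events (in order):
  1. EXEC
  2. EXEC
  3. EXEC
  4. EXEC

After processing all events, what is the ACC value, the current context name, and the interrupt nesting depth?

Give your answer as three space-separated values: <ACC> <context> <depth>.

Answer: 4 MAIN 0

Derivation:
Event 1 (EXEC): [MAIN] PC=0: INC 2 -> ACC=2
Event 2 (EXEC): [MAIN] PC=1: INC 1 -> ACC=3
Event 3 (EXEC): [MAIN] PC=2: INC 1 -> ACC=4
Event 4 (EXEC): [MAIN] PC=3: HALT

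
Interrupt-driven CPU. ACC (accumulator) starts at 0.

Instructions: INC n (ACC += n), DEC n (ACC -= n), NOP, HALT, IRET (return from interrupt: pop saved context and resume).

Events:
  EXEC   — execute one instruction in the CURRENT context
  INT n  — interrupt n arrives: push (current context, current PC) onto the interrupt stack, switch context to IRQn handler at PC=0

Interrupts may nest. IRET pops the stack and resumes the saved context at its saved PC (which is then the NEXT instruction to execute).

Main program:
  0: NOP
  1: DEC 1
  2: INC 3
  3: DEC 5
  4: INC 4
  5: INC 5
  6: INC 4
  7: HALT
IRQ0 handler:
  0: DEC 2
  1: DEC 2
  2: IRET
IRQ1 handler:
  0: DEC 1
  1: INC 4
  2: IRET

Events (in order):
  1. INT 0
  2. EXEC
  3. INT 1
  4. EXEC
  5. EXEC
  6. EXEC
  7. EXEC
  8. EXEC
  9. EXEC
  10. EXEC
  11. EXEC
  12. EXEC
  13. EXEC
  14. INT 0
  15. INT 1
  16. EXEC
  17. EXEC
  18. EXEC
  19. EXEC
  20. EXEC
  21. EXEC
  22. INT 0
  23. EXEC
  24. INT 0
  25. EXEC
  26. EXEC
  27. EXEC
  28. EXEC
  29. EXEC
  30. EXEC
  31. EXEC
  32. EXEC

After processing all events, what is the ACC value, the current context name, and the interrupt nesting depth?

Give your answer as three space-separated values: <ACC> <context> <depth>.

Event 1 (INT 0): INT 0 arrives: push (MAIN, PC=0), enter IRQ0 at PC=0 (depth now 1)
Event 2 (EXEC): [IRQ0] PC=0: DEC 2 -> ACC=-2
Event 3 (INT 1): INT 1 arrives: push (IRQ0, PC=1), enter IRQ1 at PC=0 (depth now 2)
Event 4 (EXEC): [IRQ1] PC=0: DEC 1 -> ACC=-3
Event 5 (EXEC): [IRQ1] PC=1: INC 4 -> ACC=1
Event 6 (EXEC): [IRQ1] PC=2: IRET -> resume IRQ0 at PC=1 (depth now 1)
Event 7 (EXEC): [IRQ0] PC=1: DEC 2 -> ACC=-1
Event 8 (EXEC): [IRQ0] PC=2: IRET -> resume MAIN at PC=0 (depth now 0)
Event 9 (EXEC): [MAIN] PC=0: NOP
Event 10 (EXEC): [MAIN] PC=1: DEC 1 -> ACC=-2
Event 11 (EXEC): [MAIN] PC=2: INC 3 -> ACC=1
Event 12 (EXEC): [MAIN] PC=3: DEC 5 -> ACC=-4
Event 13 (EXEC): [MAIN] PC=4: INC 4 -> ACC=0
Event 14 (INT 0): INT 0 arrives: push (MAIN, PC=5), enter IRQ0 at PC=0 (depth now 1)
Event 15 (INT 1): INT 1 arrives: push (IRQ0, PC=0), enter IRQ1 at PC=0 (depth now 2)
Event 16 (EXEC): [IRQ1] PC=0: DEC 1 -> ACC=-1
Event 17 (EXEC): [IRQ1] PC=1: INC 4 -> ACC=3
Event 18 (EXEC): [IRQ1] PC=2: IRET -> resume IRQ0 at PC=0 (depth now 1)
Event 19 (EXEC): [IRQ0] PC=0: DEC 2 -> ACC=1
Event 20 (EXEC): [IRQ0] PC=1: DEC 2 -> ACC=-1
Event 21 (EXEC): [IRQ0] PC=2: IRET -> resume MAIN at PC=5 (depth now 0)
Event 22 (INT 0): INT 0 arrives: push (MAIN, PC=5), enter IRQ0 at PC=0 (depth now 1)
Event 23 (EXEC): [IRQ0] PC=0: DEC 2 -> ACC=-3
Event 24 (INT 0): INT 0 arrives: push (IRQ0, PC=1), enter IRQ0 at PC=0 (depth now 2)
Event 25 (EXEC): [IRQ0] PC=0: DEC 2 -> ACC=-5
Event 26 (EXEC): [IRQ0] PC=1: DEC 2 -> ACC=-7
Event 27 (EXEC): [IRQ0] PC=2: IRET -> resume IRQ0 at PC=1 (depth now 1)
Event 28 (EXEC): [IRQ0] PC=1: DEC 2 -> ACC=-9
Event 29 (EXEC): [IRQ0] PC=2: IRET -> resume MAIN at PC=5 (depth now 0)
Event 30 (EXEC): [MAIN] PC=5: INC 5 -> ACC=-4
Event 31 (EXEC): [MAIN] PC=6: INC 4 -> ACC=0
Event 32 (EXEC): [MAIN] PC=7: HALT

Answer: 0 MAIN 0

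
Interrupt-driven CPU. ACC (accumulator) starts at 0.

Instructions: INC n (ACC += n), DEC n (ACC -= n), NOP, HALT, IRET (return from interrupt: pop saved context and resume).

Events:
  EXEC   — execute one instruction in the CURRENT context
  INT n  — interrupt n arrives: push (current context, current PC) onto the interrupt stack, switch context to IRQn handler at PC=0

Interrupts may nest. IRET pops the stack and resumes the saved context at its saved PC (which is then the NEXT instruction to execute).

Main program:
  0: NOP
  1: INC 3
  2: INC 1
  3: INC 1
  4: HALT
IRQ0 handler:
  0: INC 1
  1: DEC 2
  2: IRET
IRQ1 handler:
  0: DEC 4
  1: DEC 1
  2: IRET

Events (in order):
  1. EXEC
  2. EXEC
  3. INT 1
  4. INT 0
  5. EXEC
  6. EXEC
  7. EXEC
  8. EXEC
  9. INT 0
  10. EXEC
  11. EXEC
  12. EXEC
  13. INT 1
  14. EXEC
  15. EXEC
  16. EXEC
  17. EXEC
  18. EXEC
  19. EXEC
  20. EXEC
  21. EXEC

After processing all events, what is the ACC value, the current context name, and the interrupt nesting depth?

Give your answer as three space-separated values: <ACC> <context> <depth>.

Event 1 (EXEC): [MAIN] PC=0: NOP
Event 2 (EXEC): [MAIN] PC=1: INC 3 -> ACC=3
Event 3 (INT 1): INT 1 arrives: push (MAIN, PC=2), enter IRQ1 at PC=0 (depth now 1)
Event 4 (INT 0): INT 0 arrives: push (IRQ1, PC=0), enter IRQ0 at PC=0 (depth now 2)
Event 5 (EXEC): [IRQ0] PC=0: INC 1 -> ACC=4
Event 6 (EXEC): [IRQ0] PC=1: DEC 2 -> ACC=2
Event 7 (EXEC): [IRQ0] PC=2: IRET -> resume IRQ1 at PC=0 (depth now 1)
Event 8 (EXEC): [IRQ1] PC=0: DEC 4 -> ACC=-2
Event 9 (INT 0): INT 0 arrives: push (IRQ1, PC=1), enter IRQ0 at PC=0 (depth now 2)
Event 10 (EXEC): [IRQ0] PC=0: INC 1 -> ACC=-1
Event 11 (EXEC): [IRQ0] PC=1: DEC 2 -> ACC=-3
Event 12 (EXEC): [IRQ0] PC=2: IRET -> resume IRQ1 at PC=1 (depth now 1)
Event 13 (INT 1): INT 1 arrives: push (IRQ1, PC=1), enter IRQ1 at PC=0 (depth now 2)
Event 14 (EXEC): [IRQ1] PC=0: DEC 4 -> ACC=-7
Event 15 (EXEC): [IRQ1] PC=1: DEC 1 -> ACC=-8
Event 16 (EXEC): [IRQ1] PC=2: IRET -> resume IRQ1 at PC=1 (depth now 1)
Event 17 (EXEC): [IRQ1] PC=1: DEC 1 -> ACC=-9
Event 18 (EXEC): [IRQ1] PC=2: IRET -> resume MAIN at PC=2 (depth now 0)
Event 19 (EXEC): [MAIN] PC=2: INC 1 -> ACC=-8
Event 20 (EXEC): [MAIN] PC=3: INC 1 -> ACC=-7
Event 21 (EXEC): [MAIN] PC=4: HALT

Answer: -7 MAIN 0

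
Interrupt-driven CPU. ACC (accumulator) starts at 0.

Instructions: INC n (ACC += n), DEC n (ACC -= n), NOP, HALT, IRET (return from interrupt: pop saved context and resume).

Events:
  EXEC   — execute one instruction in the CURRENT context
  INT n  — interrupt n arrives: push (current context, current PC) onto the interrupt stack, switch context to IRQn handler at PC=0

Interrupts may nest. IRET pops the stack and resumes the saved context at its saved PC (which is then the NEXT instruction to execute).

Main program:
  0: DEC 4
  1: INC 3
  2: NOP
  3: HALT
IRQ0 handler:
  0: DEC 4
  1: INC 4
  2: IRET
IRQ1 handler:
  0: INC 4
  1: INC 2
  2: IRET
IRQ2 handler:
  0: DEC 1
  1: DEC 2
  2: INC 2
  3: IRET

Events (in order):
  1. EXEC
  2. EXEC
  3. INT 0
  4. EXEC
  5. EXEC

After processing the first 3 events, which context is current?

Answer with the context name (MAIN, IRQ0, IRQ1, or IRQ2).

Event 1 (EXEC): [MAIN] PC=0: DEC 4 -> ACC=-4
Event 2 (EXEC): [MAIN] PC=1: INC 3 -> ACC=-1
Event 3 (INT 0): INT 0 arrives: push (MAIN, PC=2), enter IRQ0 at PC=0 (depth now 1)

Answer: IRQ0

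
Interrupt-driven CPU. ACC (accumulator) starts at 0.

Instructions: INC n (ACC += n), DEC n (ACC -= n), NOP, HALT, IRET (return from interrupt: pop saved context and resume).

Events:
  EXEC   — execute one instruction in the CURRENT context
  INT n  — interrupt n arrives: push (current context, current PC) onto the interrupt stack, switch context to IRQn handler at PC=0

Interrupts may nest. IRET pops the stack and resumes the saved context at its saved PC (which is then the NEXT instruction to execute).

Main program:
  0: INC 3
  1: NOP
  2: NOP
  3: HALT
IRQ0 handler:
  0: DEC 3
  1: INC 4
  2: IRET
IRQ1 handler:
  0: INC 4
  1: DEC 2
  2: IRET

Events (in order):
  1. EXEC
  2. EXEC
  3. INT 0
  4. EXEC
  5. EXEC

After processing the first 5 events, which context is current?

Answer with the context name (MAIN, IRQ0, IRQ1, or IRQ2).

Answer: IRQ0

Derivation:
Event 1 (EXEC): [MAIN] PC=0: INC 3 -> ACC=3
Event 2 (EXEC): [MAIN] PC=1: NOP
Event 3 (INT 0): INT 0 arrives: push (MAIN, PC=2), enter IRQ0 at PC=0 (depth now 1)
Event 4 (EXEC): [IRQ0] PC=0: DEC 3 -> ACC=0
Event 5 (EXEC): [IRQ0] PC=1: INC 4 -> ACC=4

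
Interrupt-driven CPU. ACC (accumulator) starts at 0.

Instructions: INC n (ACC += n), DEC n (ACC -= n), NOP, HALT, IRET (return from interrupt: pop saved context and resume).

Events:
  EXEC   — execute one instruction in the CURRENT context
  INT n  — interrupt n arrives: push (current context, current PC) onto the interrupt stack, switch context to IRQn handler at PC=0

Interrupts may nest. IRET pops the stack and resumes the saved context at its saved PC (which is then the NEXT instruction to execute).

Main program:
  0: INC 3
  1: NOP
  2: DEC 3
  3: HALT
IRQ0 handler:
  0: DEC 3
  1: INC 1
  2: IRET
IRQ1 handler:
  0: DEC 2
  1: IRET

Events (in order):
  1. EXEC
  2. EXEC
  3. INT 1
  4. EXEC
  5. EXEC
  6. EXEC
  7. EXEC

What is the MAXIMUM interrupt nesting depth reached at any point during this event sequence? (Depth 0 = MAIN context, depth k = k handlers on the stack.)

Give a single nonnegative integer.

Answer: 1

Derivation:
Event 1 (EXEC): [MAIN] PC=0: INC 3 -> ACC=3 [depth=0]
Event 2 (EXEC): [MAIN] PC=1: NOP [depth=0]
Event 3 (INT 1): INT 1 arrives: push (MAIN, PC=2), enter IRQ1 at PC=0 (depth now 1) [depth=1]
Event 4 (EXEC): [IRQ1] PC=0: DEC 2 -> ACC=1 [depth=1]
Event 5 (EXEC): [IRQ1] PC=1: IRET -> resume MAIN at PC=2 (depth now 0) [depth=0]
Event 6 (EXEC): [MAIN] PC=2: DEC 3 -> ACC=-2 [depth=0]
Event 7 (EXEC): [MAIN] PC=3: HALT [depth=0]
Max depth observed: 1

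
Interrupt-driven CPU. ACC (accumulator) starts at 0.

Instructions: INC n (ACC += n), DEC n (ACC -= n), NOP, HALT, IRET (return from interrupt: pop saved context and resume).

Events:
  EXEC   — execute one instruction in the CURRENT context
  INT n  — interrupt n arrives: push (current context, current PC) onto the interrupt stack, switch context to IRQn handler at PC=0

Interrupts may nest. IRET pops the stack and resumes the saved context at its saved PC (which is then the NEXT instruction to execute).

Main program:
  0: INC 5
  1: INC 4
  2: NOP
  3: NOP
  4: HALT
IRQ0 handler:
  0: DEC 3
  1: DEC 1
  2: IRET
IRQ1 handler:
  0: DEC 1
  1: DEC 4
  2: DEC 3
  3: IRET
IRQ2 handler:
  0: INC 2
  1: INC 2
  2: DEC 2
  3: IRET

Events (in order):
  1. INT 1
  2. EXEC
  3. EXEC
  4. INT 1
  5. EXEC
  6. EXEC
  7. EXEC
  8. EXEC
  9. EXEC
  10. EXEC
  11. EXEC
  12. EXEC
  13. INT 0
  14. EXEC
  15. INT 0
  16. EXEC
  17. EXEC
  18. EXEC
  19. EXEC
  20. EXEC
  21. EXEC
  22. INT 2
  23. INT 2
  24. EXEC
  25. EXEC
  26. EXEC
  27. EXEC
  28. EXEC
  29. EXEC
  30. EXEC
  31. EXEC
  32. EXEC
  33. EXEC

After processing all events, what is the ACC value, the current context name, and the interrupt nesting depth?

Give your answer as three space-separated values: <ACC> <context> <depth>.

Answer: -11 MAIN 0

Derivation:
Event 1 (INT 1): INT 1 arrives: push (MAIN, PC=0), enter IRQ1 at PC=0 (depth now 1)
Event 2 (EXEC): [IRQ1] PC=0: DEC 1 -> ACC=-1
Event 3 (EXEC): [IRQ1] PC=1: DEC 4 -> ACC=-5
Event 4 (INT 1): INT 1 arrives: push (IRQ1, PC=2), enter IRQ1 at PC=0 (depth now 2)
Event 5 (EXEC): [IRQ1] PC=0: DEC 1 -> ACC=-6
Event 6 (EXEC): [IRQ1] PC=1: DEC 4 -> ACC=-10
Event 7 (EXEC): [IRQ1] PC=2: DEC 3 -> ACC=-13
Event 8 (EXEC): [IRQ1] PC=3: IRET -> resume IRQ1 at PC=2 (depth now 1)
Event 9 (EXEC): [IRQ1] PC=2: DEC 3 -> ACC=-16
Event 10 (EXEC): [IRQ1] PC=3: IRET -> resume MAIN at PC=0 (depth now 0)
Event 11 (EXEC): [MAIN] PC=0: INC 5 -> ACC=-11
Event 12 (EXEC): [MAIN] PC=1: INC 4 -> ACC=-7
Event 13 (INT 0): INT 0 arrives: push (MAIN, PC=2), enter IRQ0 at PC=0 (depth now 1)
Event 14 (EXEC): [IRQ0] PC=0: DEC 3 -> ACC=-10
Event 15 (INT 0): INT 0 arrives: push (IRQ0, PC=1), enter IRQ0 at PC=0 (depth now 2)
Event 16 (EXEC): [IRQ0] PC=0: DEC 3 -> ACC=-13
Event 17 (EXEC): [IRQ0] PC=1: DEC 1 -> ACC=-14
Event 18 (EXEC): [IRQ0] PC=2: IRET -> resume IRQ0 at PC=1 (depth now 1)
Event 19 (EXEC): [IRQ0] PC=1: DEC 1 -> ACC=-15
Event 20 (EXEC): [IRQ0] PC=2: IRET -> resume MAIN at PC=2 (depth now 0)
Event 21 (EXEC): [MAIN] PC=2: NOP
Event 22 (INT 2): INT 2 arrives: push (MAIN, PC=3), enter IRQ2 at PC=0 (depth now 1)
Event 23 (INT 2): INT 2 arrives: push (IRQ2, PC=0), enter IRQ2 at PC=0 (depth now 2)
Event 24 (EXEC): [IRQ2] PC=0: INC 2 -> ACC=-13
Event 25 (EXEC): [IRQ2] PC=1: INC 2 -> ACC=-11
Event 26 (EXEC): [IRQ2] PC=2: DEC 2 -> ACC=-13
Event 27 (EXEC): [IRQ2] PC=3: IRET -> resume IRQ2 at PC=0 (depth now 1)
Event 28 (EXEC): [IRQ2] PC=0: INC 2 -> ACC=-11
Event 29 (EXEC): [IRQ2] PC=1: INC 2 -> ACC=-9
Event 30 (EXEC): [IRQ2] PC=2: DEC 2 -> ACC=-11
Event 31 (EXEC): [IRQ2] PC=3: IRET -> resume MAIN at PC=3 (depth now 0)
Event 32 (EXEC): [MAIN] PC=3: NOP
Event 33 (EXEC): [MAIN] PC=4: HALT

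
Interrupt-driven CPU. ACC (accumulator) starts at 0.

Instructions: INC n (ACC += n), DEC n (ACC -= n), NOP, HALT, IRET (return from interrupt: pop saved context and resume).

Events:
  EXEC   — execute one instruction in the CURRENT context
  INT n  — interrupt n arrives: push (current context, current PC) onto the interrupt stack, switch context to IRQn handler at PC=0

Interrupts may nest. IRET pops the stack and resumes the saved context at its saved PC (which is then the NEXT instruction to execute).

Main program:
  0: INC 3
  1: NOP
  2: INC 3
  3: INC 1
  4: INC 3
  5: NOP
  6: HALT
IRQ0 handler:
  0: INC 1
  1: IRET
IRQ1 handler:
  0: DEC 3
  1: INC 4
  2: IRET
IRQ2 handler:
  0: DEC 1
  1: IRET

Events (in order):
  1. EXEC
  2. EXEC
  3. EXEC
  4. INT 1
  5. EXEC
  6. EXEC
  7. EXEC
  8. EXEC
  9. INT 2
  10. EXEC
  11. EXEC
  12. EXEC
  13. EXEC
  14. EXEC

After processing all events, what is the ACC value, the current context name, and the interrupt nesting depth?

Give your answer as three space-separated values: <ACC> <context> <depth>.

Answer: 10 MAIN 0

Derivation:
Event 1 (EXEC): [MAIN] PC=0: INC 3 -> ACC=3
Event 2 (EXEC): [MAIN] PC=1: NOP
Event 3 (EXEC): [MAIN] PC=2: INC 3 -> ACC=6
Event 4 (INT 1): INT 1 arrives: push (MAIN, PC=3), enter IRQ1 at PC=0 (depth now 1)
Event 5 (EXEC): [IRQ1] PC=0: DEC 3 -> ACC=3
Event 6 (EXEC): [IRQ1] PC=1: INC 4 -> ACC=7
Event 7 (EXEC): [IRQ1] PC=2: IRET -> resume MAIN at PC=3 (depth now 0)
Event 8 (EXEC): [MAIN] PC=3: INC 1 -> ACC=8
Event 9 (INT 2): INT 2 arrives: push (MAIN, PC=4), enter IRQ2 at PC=0 (depth now 1)
Event 10 (EXEC): [IRQ2] PC=0: DEC 1 -> ACC=7
Event 11 (EXEC): [IRQ2] PC=1: IRET -> resume MAIN at PC=4 (depth now 0)
Event 12 (EXEC): [MAIN] PC=4: INC 3 -> ACC=10
Event 13 (EXEC): [MAIN] PC=5: NOP
Event 14 (EXEC): [MAIN] PC=6: HALT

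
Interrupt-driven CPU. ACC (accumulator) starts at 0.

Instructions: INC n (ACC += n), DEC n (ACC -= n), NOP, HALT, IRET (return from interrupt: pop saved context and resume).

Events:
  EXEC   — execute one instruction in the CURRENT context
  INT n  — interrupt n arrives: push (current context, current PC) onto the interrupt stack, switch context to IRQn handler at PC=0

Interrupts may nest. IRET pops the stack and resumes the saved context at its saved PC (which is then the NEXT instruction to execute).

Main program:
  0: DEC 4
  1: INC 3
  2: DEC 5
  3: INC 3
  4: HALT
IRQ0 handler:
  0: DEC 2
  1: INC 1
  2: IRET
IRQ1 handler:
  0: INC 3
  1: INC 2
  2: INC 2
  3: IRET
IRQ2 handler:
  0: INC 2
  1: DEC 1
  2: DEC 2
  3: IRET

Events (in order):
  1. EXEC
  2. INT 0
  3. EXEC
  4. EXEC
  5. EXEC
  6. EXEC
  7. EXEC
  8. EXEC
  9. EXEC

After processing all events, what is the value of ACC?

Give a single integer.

Answer: -4

Derivation:
Event 1 (EXEC): [MAIN] PC=0: DEC 4 -> ACC=-4
Event 2 (INT 0): INT 0 arrives: push (MAIN, PC=1), enter IRQ0 at PC=0 (depth now 1)
Event 3 (EXEC): [IRQ0] PC=0: DEC 2 -> ACC=-6
Event 4 (EXEC): [IRQ0] PC=1: INC 1 -> ACC=-5
Event 5 (EXEC): [IRQ0] PC=2: IRET -> resume MAIN at PC=1 (depth now 0)
Event 6 (EXEC): [MAIN] PC=1: INC 3 -> ACC=-2
Event 7 (EXEC): [MAIN] PC=2: DEC 5 -> ACC=-7
Event 8 (EXEC): [MAIN] PC=3: INC 3 -> ACC=-4
Event 9 (EXEC): [MAIN] PC=4: HALT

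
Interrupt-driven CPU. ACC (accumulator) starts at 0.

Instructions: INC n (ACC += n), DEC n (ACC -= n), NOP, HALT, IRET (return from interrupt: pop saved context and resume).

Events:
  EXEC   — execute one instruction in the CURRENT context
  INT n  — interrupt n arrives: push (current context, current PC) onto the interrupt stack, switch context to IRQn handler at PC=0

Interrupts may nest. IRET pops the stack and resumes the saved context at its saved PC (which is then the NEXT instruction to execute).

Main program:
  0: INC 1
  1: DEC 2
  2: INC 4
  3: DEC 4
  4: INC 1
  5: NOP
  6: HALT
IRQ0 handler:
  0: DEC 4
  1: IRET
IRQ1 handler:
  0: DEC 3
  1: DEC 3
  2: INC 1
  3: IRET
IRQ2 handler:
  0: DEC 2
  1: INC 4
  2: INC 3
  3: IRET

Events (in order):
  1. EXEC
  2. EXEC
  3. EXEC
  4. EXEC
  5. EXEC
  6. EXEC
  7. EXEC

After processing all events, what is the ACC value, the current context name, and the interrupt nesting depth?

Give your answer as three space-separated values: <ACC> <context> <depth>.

Event 1 (EXEC): [MAIN] PC=0: INC 1 -> ACC=1
Event 2 (EXEC): [MAIN] PC=1: DEC 2 -> ACC=-1
Event 3 (EXEC): [MAIN] PC=2: INC 4 -> ACC=3
Event 4 (EXEC): [MAIN] PC=3: DEC 4 -> ACC=-1
Event 5 (EXEC): [MAIN] PC=4: INC 1 -> ACC=0
Event 6 (EXEC): [MAIN] PC=5: NOP
Event 7 (EXEC): [MAIN] PC=6: HALT

Answer: 0 MAIN 0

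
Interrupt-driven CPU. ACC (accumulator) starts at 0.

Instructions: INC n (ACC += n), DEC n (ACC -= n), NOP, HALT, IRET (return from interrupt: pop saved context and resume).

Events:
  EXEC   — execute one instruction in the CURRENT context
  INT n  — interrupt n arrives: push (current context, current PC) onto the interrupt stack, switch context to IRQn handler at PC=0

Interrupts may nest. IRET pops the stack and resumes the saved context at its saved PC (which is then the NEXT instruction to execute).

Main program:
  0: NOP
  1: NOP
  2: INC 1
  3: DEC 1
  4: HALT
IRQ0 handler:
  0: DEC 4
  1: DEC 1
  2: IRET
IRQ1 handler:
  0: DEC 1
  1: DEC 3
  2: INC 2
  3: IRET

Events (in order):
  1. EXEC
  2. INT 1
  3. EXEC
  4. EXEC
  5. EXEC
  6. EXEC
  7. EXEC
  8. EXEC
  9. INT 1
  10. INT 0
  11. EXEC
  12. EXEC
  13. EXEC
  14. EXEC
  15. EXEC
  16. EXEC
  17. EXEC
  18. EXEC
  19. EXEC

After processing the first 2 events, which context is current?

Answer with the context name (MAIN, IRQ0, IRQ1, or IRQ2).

Answer: IRQ1

Derivation:
Event 1 (EXEC): [MAIN] PC=0: NOP
Event 2 (INT 1): INT 1 arrives: push (MAIN, PC=1), enter IRQ1 at PC=0 (depth now 1)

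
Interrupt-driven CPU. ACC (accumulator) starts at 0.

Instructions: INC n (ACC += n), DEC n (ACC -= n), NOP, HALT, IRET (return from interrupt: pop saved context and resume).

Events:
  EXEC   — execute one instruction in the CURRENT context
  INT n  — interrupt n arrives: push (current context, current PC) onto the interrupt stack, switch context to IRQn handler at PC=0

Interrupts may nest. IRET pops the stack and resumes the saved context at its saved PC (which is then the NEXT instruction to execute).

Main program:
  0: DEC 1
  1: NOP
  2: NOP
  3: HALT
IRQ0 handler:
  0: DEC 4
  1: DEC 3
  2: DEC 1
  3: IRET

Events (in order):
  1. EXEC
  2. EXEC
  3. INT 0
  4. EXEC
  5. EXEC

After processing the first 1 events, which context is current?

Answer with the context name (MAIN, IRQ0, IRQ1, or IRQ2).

Event 1 (EXEC): [MAIN] PC=0: DEC 1 -> ACC=-1

Answer: MAIN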